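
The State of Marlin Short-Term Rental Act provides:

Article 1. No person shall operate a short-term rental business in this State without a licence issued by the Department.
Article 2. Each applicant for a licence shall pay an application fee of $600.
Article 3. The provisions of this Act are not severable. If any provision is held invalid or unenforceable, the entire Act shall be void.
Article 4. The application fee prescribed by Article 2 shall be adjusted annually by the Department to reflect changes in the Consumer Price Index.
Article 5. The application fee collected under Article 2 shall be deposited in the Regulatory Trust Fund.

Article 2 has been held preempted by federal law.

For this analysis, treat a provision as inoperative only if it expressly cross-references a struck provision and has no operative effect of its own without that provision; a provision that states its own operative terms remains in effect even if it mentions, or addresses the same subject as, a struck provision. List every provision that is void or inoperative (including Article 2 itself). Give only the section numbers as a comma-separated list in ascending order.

1, 2, 3, 4, 5

Article 2 is struck. The whole of Article 4 is the indexation of the application fee, defined by reference to Article 2, so Article 4 cannot stand once Article 2 is removed. Article 5 has no operative effect of its own apart from Article 2 and is therefore inoperative. Article 3 provides that the Act is not severable, so the invalidity of any one provision voids the entire Act. No provision of the Act survives.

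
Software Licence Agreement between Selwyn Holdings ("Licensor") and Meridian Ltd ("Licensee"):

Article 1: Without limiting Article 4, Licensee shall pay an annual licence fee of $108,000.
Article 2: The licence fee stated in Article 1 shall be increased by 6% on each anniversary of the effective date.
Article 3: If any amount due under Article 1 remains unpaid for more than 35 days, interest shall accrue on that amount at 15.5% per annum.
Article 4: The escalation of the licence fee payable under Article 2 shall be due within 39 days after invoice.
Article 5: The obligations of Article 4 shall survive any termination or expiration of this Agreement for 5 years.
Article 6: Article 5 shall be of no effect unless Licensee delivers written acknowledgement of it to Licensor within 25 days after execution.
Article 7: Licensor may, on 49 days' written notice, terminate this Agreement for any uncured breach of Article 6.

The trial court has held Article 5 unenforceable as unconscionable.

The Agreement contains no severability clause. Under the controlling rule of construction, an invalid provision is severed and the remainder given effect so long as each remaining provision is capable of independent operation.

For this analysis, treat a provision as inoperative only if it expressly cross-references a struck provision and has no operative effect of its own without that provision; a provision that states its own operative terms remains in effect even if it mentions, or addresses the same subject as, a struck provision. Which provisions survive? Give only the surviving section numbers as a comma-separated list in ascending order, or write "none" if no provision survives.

Article 5 is struck. Article 6 operates only by reference to Article 5, so it falls with Article 5. The only function of Article 7 is the termination right for breach of Article 6, so it cannot stand once Article 6 is removed. Under the stated default rule, only provisions that cannot operate independently fall away; the rest are enforced. The provisions still in force are Article 1, Article 2, Article 3, and Article 4.

1, 2, 3, 4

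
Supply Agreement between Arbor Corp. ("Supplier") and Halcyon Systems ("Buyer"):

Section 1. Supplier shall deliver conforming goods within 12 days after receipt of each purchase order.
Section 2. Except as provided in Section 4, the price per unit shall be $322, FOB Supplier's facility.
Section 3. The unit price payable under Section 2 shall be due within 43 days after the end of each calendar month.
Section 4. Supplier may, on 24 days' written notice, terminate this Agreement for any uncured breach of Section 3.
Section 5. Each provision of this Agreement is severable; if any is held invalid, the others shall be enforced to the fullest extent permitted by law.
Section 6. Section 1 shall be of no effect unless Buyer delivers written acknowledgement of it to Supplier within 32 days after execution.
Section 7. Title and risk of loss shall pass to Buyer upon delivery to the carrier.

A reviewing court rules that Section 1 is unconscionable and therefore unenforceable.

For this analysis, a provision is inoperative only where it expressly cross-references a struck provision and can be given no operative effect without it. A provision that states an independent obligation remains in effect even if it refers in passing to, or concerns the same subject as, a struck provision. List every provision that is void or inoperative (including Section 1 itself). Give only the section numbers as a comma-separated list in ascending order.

1, 6

Section 1 is struck. The only function of Section 6 is the acknowledgement condition for Section 1, so it cannot stand once Section 1 is removed. Under the severability clause in Section 5, the remaining provisions continue in force. The provisions still in force are Section 2, Section 3, Section 4, Section 5, and Section 7.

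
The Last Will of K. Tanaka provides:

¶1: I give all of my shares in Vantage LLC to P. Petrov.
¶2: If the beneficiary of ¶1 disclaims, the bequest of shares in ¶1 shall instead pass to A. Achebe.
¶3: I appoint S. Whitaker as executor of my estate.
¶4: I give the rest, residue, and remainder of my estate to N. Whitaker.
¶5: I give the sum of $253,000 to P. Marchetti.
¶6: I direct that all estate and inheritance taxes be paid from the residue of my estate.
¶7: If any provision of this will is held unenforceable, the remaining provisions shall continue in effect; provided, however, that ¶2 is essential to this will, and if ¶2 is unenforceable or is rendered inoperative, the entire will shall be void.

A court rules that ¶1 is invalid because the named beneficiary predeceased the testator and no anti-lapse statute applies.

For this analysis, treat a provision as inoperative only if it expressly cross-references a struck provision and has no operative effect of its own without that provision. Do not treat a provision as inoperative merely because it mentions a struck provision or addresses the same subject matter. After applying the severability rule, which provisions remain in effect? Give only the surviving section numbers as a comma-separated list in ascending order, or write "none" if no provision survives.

¶1 is struck. ¶2 operates only by reference to ¶1, so it falls with ¶1. ¶7 makes ¶2 an essential term, and ¶2 has been rendered inoperative by the cascade; under ¶7, the entire will is therefore void. No provision of the will survives.

none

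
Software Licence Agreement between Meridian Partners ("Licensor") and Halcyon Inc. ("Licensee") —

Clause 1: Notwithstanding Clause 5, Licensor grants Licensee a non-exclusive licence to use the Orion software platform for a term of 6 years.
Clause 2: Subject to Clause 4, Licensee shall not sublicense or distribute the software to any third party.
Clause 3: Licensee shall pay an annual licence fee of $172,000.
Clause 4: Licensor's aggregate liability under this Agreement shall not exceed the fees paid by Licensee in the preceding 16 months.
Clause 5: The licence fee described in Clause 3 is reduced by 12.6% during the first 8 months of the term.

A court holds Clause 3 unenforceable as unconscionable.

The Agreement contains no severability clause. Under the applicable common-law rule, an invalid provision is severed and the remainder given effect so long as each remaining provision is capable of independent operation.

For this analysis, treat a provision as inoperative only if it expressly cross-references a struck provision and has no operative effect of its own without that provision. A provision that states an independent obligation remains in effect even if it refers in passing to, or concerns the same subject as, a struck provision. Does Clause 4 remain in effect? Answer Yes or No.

Clause 3 is struck. Clause 5 does nothing except set the introductory reduction to the licence fee by reference to Clause 3; with Clause 3 gone it has no independent effect and is inoperative. Although Clause 1 refers to Clause 5, its operative terms do not depend on Clause 5, so it remains in effect. Under the stated default rule, only provisions that cannot operate independently fall away; the rest are enforced. Clause 1, Clause 2, and Clause 4 remain in effect. Clause 4 is among the surviving provisions, so the answer is yes.

Yes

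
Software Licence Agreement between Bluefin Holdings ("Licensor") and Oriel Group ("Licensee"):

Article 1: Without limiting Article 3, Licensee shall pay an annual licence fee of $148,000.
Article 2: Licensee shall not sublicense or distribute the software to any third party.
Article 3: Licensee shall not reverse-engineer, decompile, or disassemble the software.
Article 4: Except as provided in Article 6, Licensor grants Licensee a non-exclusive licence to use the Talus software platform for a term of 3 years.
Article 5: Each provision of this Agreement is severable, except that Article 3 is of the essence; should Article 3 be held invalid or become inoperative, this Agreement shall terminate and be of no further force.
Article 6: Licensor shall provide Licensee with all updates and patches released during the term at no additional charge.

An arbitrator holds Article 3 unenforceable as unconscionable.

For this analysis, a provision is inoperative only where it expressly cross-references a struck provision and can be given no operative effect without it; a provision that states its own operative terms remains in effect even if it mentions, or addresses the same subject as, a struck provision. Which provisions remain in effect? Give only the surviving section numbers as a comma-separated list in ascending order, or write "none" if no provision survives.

Article 3 is struck. Nothing else in the Agreement is defined by reference to Article 3. Article 5 makes Article 3 an essential term, and Article 3 is the provision held invalid; under Article 5, the entire Agreement is therefore void. No provision of the Agreement survives.

none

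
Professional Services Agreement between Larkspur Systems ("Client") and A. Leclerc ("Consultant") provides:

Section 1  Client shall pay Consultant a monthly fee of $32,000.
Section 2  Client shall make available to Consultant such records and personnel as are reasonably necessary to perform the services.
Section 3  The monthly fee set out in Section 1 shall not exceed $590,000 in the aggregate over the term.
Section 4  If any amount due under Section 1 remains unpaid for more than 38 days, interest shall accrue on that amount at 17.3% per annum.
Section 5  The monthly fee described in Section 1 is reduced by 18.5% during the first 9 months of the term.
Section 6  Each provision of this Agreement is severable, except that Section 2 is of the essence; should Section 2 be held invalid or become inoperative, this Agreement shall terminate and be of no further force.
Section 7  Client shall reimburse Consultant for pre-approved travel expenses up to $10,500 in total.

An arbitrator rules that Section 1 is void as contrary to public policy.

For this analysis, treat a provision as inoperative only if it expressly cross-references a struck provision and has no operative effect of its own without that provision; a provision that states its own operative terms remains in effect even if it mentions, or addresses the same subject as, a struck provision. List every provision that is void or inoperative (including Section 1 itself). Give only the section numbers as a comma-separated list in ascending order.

1, 3, 4, 5

Section 1 is struck. Section 3 operates only by reference to Section 1, so it falls with Section 1. Section 4 operates only by reference to Section 1, so it falls with Section 1. Section 5 operates only by reference to Section 1, so it falls with Section 1. Section 6 makes Section 2 an essential term, but Section 2 is unaffected, so the severability proviso in Section 6 preserves the remaining provisions. Section 2, Section 6, and Section 7 remain in effect.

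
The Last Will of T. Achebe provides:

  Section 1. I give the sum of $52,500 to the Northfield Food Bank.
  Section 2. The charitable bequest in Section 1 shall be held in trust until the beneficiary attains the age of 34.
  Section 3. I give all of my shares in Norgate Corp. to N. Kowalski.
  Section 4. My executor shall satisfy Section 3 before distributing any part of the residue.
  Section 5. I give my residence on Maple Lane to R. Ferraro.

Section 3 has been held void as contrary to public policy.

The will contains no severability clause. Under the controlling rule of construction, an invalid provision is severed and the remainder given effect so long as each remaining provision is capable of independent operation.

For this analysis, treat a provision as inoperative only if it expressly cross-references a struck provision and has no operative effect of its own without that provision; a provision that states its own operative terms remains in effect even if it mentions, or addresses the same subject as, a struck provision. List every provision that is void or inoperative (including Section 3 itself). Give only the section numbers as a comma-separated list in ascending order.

3, 4

Section 3 is struck. Section 4 has no operative effect of its own apart from Section 3 and is therefore inoperative. With no severability clause, the stated default rule severs what cannot stand and enforces each remaining provision that can operate on its own. Section 1, Section 2, and Section 5 remain in effect.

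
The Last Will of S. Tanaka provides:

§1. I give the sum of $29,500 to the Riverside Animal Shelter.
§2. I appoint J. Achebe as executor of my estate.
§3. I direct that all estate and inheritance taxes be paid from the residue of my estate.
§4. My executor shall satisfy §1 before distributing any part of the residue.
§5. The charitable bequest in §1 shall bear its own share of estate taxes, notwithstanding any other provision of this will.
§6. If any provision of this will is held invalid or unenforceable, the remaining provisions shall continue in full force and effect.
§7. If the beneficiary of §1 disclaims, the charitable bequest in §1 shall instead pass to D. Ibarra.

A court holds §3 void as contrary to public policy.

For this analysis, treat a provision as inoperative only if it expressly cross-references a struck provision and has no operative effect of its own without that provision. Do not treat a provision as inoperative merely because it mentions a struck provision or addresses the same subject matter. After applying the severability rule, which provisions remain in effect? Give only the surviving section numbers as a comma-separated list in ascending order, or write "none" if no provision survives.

§3 is struck. Nothing else in the will is defined by reference to §3. §6 is a severability clause and preserves every provision that can still be given independent effect. The provisions still in force are §1, §2, §4, §5, §6, and §7.

1, 2, 4, 5, 6, 7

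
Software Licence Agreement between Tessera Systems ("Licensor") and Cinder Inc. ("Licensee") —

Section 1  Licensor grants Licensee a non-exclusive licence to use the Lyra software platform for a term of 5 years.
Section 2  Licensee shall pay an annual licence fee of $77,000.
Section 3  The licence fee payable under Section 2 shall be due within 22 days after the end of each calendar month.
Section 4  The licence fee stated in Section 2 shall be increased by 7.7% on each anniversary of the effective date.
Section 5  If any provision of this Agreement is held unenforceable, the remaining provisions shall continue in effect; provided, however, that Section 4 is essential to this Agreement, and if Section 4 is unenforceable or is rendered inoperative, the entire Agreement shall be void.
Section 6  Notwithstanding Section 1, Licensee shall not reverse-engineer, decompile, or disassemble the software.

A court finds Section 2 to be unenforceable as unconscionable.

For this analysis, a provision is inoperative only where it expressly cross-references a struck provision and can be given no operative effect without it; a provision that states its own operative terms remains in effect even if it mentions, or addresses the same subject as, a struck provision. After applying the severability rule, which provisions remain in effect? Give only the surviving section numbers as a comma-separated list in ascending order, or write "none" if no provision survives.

none

Section 2 is struck. Section 3 has no operative effect of its own apart from Section 2 and is therefore inoperative. Section 4 operates only by reference to Section 2, so it falls with Section 2. Section 5 makes Section 4 an essential term, and Section 4 has been rendered inoperative by the cascade; under Section 5, the entire Agreement is therefore void. No provision of the Agreement survives.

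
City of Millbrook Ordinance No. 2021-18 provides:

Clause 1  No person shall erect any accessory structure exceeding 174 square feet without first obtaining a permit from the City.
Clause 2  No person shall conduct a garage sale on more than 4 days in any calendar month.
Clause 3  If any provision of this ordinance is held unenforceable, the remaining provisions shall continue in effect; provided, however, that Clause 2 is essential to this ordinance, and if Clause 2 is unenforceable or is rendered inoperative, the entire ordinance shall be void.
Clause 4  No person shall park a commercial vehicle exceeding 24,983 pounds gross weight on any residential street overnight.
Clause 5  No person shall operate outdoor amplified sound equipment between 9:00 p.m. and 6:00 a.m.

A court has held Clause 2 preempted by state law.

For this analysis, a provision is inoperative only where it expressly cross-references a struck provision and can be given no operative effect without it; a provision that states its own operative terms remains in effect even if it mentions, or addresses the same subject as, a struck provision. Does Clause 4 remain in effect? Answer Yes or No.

Clause 2 is struck. No other provision's operative terms depend on Clause 2. Clause 3 makes Clause 2 an essential term, and Clause 2 is the provision held invalid; under Clause 3, the entire ordinance is therefore void. No provision of the ordinance survives. Clause 4 is among the inoperative provisions, so the answer is no.

No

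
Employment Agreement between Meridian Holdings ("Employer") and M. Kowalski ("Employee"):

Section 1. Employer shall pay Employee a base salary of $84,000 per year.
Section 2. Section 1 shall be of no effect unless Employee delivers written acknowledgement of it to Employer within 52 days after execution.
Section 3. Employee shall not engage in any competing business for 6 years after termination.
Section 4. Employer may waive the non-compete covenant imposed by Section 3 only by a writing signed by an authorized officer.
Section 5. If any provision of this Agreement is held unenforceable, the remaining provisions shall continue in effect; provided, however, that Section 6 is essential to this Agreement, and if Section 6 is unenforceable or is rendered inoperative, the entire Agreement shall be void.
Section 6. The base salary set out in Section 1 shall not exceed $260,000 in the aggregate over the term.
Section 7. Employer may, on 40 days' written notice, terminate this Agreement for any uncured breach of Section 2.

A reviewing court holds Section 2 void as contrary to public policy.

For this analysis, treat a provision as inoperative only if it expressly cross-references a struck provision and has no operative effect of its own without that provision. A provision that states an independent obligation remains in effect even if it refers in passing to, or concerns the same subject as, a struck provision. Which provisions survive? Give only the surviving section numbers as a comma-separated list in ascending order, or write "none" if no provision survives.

1, 3, 4, 5, 6

Section 2 is struck. Section 7 operates only by reference to Section 2, so it falls with Section 2. Section 5 makes Section 6 an essential term, but Section 6 is unaffected, so the severability proviso in Section 5 preserves the remaining provisions. The provisions still in force are Section 1, Section 3, Section 4, Section 5, and Section 6.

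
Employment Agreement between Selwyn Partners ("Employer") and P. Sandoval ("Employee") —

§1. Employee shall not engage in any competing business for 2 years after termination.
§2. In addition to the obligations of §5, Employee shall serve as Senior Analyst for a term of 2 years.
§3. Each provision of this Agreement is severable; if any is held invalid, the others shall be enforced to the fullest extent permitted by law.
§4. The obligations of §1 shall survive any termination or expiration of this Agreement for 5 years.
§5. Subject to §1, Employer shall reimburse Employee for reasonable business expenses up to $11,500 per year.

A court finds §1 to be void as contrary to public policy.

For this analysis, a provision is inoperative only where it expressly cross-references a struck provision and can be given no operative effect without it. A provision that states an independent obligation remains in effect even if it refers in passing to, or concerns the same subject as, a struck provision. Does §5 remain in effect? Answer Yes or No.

§1 is struck. §4 merely fixes the survival period for §1; with §1 gone it has nothing to operate on and falls away. §5 mentions §1 but its own obligation stands independently of §1, so §5 is not affected. §3 is a severability clause and preserves every provision that can still be given independent effect. That leaves §2, §3, and §5 in effect. §5 is among the surviving provisions, so the answer is yes.

Yes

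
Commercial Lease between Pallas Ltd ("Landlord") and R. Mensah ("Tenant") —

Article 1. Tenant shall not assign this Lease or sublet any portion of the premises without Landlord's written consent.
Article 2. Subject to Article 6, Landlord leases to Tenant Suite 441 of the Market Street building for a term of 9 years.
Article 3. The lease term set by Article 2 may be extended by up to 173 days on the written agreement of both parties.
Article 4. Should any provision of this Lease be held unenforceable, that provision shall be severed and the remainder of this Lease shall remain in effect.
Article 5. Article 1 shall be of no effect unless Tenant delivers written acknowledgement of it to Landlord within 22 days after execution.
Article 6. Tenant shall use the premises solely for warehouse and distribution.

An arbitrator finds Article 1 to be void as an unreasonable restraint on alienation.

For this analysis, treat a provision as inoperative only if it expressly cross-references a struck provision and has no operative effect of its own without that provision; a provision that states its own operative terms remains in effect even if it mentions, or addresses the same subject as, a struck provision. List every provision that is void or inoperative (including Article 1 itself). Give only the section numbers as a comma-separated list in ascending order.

1, 5

Article 1 is struck. Article 5 has no operative effect of its own apart from Article 1 and is therefore inoperative. Article 4 is a severability clause and preserves every provision that can still be given independent effect. Article 2, Article 3, Article 4, and Article 6 remain in effect.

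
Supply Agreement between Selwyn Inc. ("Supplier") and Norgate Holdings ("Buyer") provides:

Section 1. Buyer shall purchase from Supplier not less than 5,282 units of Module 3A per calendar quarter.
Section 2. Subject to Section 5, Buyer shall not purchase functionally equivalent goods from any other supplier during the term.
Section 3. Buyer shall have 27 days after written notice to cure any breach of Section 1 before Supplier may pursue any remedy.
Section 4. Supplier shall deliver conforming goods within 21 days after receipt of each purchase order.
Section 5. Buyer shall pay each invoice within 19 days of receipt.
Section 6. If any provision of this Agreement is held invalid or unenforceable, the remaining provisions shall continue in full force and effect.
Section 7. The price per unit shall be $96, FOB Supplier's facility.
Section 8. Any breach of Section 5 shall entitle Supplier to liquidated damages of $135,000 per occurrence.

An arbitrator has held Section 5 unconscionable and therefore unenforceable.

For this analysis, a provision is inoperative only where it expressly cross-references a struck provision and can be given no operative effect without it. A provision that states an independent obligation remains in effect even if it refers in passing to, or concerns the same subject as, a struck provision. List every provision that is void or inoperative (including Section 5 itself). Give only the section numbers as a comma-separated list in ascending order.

5, 8

Section 5 is struck. Section 8 does nothing except set the liquidated-damages amount by reference to Section 5; with Section 5 gone it has no independent effect and is inoperative. Section 2 mentions Section 5 but its own obligation stands independently of Section 5, so Section 2 is not affected. Section 6 is a severability clause and preserves every provision that can still be given independent effect. That leaves Section 1, Section 2, Section 3, Section 4, Section 6, and Section 7 in effect.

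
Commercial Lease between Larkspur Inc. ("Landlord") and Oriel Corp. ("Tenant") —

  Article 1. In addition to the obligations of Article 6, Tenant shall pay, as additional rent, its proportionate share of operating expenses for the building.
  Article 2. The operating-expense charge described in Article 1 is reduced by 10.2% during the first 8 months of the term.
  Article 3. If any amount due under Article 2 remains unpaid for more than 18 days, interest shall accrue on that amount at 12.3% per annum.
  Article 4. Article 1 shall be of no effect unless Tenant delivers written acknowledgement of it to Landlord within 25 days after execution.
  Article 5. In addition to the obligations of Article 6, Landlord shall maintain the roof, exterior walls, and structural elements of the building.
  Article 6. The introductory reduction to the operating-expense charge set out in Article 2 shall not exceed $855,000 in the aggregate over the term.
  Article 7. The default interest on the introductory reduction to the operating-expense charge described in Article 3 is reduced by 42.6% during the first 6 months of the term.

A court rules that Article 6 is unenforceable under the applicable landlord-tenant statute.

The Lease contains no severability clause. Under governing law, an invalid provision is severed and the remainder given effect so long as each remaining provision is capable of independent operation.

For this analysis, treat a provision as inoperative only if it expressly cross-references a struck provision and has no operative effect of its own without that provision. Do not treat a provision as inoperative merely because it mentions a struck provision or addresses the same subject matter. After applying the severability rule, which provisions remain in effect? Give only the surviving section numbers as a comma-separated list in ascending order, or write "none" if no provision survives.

1, 2, 3, 4, 5, 7

Article 6 is struck. Article 5 mentions Article 6 but its own obligation stands independently of Article 6, so Article 5 is not affected. Although Article 1 refers to Article 6, its operative terms do not depend on Article 6, so it remains in effect. No other provision's operative terms depend on Article 6. With no severability clause, the stated default rule severs what cannot stand and enforces each remaining provision that can operate on its own. Article 1, Article 2, Article 3, Article 4, Article 5, and Article 7 remain in effect.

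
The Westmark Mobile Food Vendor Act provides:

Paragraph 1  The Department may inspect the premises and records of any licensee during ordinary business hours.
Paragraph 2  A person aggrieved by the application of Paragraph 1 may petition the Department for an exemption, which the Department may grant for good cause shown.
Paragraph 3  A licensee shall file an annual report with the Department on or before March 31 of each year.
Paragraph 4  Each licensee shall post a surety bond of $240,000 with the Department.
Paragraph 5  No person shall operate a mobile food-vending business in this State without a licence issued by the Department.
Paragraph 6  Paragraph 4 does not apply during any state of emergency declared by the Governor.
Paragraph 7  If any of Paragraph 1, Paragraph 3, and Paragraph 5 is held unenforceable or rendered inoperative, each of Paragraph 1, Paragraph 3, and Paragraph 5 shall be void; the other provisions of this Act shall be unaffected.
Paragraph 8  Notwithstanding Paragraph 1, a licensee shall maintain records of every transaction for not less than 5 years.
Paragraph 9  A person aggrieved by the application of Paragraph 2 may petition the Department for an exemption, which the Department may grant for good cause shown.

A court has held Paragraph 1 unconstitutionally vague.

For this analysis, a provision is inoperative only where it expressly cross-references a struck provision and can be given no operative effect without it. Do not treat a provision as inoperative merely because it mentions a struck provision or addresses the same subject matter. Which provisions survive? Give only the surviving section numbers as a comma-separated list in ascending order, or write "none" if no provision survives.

4, 6, 7, 8

Paragraph 1 is struck. The only function of Paragraph 2 is the exemption procedure for Paragraph 1, so it cannot stand once Paragraph 1 is removed. Paragraph 9 has no operative effect of its own apart from Paragraph 2 and is therefore inoperative. Although Paragraph 8 refers to Paragraph 1, its operative terms do not depend on Paragraph 1, so it remains in effect. Paragraph 7 declares Paragraph 1, Paragraph 3, and Paragraph 5 mutually dependent; since one of them has fallen, all of them are of no effect. That brings down Paragraph 3 and Paragraph 5 as well. The remainder continues in force under Paragraph 7. That leaves Paragraph 4, Paragraph 6, Paragraph 7, and Paragraph 8 in effect.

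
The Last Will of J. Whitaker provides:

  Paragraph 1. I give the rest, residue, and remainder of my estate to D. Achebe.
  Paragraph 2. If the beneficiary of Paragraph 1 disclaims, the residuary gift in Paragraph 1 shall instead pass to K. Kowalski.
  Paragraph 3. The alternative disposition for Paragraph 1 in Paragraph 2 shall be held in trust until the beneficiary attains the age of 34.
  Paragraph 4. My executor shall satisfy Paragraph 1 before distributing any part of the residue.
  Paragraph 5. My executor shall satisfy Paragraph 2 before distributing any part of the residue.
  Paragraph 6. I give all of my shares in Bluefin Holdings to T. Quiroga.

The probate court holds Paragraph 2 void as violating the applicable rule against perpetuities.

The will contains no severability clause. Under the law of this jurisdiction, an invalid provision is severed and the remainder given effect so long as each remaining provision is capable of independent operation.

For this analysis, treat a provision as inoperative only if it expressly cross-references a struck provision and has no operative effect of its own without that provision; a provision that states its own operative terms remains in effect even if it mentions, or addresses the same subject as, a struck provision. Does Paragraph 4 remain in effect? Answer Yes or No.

Paragraph 2 is struck. The only function of Paragraph 3 is the trust for Paragraph 2, so it cannot stand once Paragraph 2 is removed. The only function of Paragraph 5 is the priority direction for Paragraph 2, so it cannot stand once Paragraph 2 is removed. Under the stated default rule, only provisions that cannot operate independently fall away; the rest are enforced. Paragraph 1, Paragraph 4, and Paragraph 6 remain in effect. Paragraph 4 is among the surviving provisions, so the answer is yes.

Yes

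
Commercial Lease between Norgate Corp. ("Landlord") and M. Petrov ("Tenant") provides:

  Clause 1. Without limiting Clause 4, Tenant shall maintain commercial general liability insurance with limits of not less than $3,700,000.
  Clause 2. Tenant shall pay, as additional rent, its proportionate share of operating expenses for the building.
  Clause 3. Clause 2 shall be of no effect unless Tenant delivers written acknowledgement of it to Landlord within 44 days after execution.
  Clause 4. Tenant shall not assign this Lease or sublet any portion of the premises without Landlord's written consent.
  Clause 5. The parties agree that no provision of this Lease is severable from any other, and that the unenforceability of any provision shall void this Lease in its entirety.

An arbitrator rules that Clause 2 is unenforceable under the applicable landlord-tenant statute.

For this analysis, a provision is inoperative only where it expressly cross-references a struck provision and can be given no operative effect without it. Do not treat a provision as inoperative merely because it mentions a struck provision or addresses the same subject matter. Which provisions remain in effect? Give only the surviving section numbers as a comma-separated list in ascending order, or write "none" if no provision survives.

Clause 2 is struck. Clause 3 merely fixes the acknowledgement condition for Clause 2; with Clause 2 gone it has nothing to operate on and falls away. Clause 5 provides that the Lease is not severable, so the invalidity of any one provision voids the entire Lease. No provision of the Lease survives.

none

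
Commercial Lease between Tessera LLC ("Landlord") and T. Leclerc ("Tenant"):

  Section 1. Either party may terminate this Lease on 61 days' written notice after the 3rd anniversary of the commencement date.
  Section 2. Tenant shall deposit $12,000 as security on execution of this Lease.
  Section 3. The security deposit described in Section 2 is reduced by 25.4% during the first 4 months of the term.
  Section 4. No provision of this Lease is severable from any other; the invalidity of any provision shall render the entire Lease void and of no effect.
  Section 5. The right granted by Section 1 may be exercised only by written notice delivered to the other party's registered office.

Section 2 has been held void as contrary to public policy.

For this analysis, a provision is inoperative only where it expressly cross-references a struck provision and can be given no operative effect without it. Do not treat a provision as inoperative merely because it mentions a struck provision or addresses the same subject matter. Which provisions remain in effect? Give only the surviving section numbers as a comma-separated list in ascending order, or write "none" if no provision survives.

none

Section 2 is struck. The whole of Section 3 is the introductory reduction to the security deposit, defined by reference to Section 2, so Section 3 cannot stand once Section 2 is removed. Section 4 provides that the Lease is not severable, so the invalidity of any one provision voids the entire Lease. No provision of the Lease survives.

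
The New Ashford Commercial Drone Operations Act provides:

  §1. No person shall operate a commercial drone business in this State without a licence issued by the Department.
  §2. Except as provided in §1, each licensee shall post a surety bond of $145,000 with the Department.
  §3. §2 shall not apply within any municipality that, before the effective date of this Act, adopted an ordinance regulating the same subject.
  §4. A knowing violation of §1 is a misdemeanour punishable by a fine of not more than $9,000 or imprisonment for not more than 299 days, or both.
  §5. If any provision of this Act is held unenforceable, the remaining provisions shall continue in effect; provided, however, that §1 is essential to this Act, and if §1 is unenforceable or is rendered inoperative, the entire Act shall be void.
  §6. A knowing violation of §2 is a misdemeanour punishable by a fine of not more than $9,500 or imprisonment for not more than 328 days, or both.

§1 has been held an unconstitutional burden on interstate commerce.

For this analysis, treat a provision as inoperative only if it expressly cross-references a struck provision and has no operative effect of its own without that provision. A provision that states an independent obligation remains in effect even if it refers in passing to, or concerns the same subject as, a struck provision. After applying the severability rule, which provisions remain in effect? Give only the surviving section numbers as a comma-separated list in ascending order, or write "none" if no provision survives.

§1 is struck. §4 operates only by reference to §1, so it falls with §1. §5 makes §1 an essential term, and §1 is the provision held invalid; under §5, the entire Act is therefore void. No provision of the Act survives.

none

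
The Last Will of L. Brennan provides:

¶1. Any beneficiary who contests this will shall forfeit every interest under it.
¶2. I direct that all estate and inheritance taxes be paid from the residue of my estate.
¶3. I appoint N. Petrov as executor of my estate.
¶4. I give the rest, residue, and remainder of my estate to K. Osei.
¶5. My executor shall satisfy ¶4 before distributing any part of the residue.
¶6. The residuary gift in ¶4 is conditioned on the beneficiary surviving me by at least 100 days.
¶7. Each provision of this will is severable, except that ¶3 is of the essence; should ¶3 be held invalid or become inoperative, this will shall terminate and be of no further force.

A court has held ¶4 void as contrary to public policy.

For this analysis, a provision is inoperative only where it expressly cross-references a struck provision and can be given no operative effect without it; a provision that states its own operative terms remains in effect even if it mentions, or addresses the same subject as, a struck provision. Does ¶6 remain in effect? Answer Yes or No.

No

¶4 is struck. The only function of ¶5 is the priority direction for ¶4, so it cannot stand once ¶4 is removed. ¶6 merely fixes the survivorship condition on ¶4; with ¶4 gone it has nothing to operate on and falls away. ¶7 makes ¶3 an essential term, but ¶3 is unaffected, so the severability proviso in ¶7 preserves the remaining provisions. That leaves ¶1, ¶2, ¶3, and ¶7 in effect. ¶6 is among the inoperative provisions, so the answer is no.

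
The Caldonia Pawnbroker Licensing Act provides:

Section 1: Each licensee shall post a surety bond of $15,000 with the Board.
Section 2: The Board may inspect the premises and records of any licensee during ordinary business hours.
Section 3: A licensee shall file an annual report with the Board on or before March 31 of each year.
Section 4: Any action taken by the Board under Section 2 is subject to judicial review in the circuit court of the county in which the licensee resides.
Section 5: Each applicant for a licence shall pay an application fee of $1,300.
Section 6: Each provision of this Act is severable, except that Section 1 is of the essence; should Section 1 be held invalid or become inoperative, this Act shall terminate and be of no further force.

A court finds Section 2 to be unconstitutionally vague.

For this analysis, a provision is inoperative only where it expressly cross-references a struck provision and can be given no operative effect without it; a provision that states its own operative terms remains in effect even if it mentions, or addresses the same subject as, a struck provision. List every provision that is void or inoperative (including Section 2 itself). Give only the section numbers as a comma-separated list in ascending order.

2, 4

Section 2 is struck. Section 4 merely fixes the judicial-review right for Section 2; with Section 2 gone it has nothing to operate on and falls away. Section 6 makes Section 1 an essential term, but Section 1 is unaffected, so the severability proviso in Section 6 preserves the remaining provisions. That leaves Section 1, Section 3, Section 5, and Section 6 in effect.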